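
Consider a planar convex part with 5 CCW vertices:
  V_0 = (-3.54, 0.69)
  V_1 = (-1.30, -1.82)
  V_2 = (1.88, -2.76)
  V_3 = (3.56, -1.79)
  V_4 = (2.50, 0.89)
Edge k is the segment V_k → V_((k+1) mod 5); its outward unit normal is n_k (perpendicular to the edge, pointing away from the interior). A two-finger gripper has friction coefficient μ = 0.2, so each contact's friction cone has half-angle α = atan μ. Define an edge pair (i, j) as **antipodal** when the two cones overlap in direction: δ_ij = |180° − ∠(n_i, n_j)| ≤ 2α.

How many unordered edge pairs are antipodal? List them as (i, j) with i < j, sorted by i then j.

α = atan 0.2 = 11.31°;  2α = 22.62°
n_0 = (-0.7461, -0.6658)
n_1 = (-0.2835, -0.9590)
n_2 = (+0.5000, -0.8660)
n_3 = (+0.9299, +0.3678)
n_4 = (-0.0331, +0.9995)
  (0,1): δ = 148.21°  ·
  (0,2): δ = 101.75°  ·
  (0,3): δ = 20.17°  ✓
  (0,4): δ = 50.15°  ·
  (1,2): δ = 133.53°  ·
  (1,3): δ = 51.95°  ·
  (1,4): δ = 18.36°  ✓
  (2,3): δ = 98.42°  ·
  (2,4): δ = 28.10°  ·
  (3,4): δ = 109.68°  ·
antipodal pairs: 2

count = 2; pairs: (0,3), (1,4)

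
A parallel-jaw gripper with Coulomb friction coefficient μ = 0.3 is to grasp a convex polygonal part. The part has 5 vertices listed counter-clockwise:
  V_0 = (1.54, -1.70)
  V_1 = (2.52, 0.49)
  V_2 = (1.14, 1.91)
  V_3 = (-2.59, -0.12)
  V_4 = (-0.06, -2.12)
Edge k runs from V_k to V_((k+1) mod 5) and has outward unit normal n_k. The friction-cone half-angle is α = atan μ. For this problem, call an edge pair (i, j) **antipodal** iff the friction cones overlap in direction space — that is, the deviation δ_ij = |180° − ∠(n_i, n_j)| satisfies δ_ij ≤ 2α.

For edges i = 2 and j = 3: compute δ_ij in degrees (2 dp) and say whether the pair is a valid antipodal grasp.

α = atan 0.3 = 16.70°;  2α = 33.40°
edge 2: e_2 = (-3.73, -2.03);  n_2 = (-0.4780, +0.8783)
edge 3: e_3 = (+2.53, -2.00);  n_3 = (-0.6201, -0.7845)
∠(n_2, n_3) = 113.12°
δ = |180° − 113.12°| = 66.88°
66.88° > 2α = 33.40°  →  invalid

δ = 66.88°, invalid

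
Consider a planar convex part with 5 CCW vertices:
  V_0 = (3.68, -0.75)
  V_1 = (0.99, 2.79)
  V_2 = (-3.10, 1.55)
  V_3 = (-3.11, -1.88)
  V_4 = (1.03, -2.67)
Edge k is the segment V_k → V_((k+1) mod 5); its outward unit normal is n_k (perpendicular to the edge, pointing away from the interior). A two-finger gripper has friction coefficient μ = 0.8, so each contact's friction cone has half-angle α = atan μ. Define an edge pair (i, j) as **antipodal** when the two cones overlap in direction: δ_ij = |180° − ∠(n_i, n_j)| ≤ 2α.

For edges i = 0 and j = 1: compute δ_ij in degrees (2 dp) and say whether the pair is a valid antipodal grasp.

α = atan 0.8 = 38.66°;  2α = 77.32°
edge 0: e_0 = (-2.69, +3.54);  n_0 = (+0.7962, +0.6050)
edge 1: e_1 = (-4.09, -1.24);  n_1 = (-0.2901, +0.9570)
∠(n_0, n_1) = 69.64°
δ = |180° − 69.64°| = 110.36°
110.36° > 2α = 77.32°  →  invalid

δ = 110.36°, invalid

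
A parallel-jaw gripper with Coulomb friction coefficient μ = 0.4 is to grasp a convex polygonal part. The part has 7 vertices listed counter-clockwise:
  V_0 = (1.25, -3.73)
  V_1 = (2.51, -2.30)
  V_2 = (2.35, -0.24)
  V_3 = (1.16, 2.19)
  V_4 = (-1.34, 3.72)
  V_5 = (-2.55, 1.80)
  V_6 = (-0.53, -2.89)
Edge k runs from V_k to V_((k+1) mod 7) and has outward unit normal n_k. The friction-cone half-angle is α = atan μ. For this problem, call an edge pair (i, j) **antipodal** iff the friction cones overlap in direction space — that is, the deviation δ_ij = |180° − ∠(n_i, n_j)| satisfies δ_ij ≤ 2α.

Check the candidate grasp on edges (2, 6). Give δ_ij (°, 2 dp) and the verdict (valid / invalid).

δ = 38.65°, valid

α = atan 0.4 = 21.80°;  2α = 43.60°
edge 2: e_2 = (-1.19, +2.43);  n_2 = (+0.8981, +0.4398)
edge 6: e_6 = (+1.78, -0.84);  n_6 = (-0.4268, -0.9044)
∠(n_2, n_6) = 141.35°
δ = |180° − 141.35°| = 38.65°
38.65° ≤ 2α = 43.60°  →  valid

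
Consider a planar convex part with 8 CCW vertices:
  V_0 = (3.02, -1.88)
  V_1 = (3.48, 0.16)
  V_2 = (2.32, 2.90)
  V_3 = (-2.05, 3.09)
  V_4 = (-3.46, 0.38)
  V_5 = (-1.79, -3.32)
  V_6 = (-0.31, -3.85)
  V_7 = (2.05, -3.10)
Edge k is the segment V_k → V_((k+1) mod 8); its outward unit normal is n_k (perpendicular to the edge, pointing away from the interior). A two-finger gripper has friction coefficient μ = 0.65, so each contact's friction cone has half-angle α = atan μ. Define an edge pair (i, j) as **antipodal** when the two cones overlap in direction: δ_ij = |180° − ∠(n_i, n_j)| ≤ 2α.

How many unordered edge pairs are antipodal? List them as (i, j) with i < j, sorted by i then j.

count = 12; pairs: (0,3), (0,4), (1,3), (1,4), (1,5), (2,4), (2,5), (2,6), (2,7), (3,6), (3,7), (4,7)

α = atan 0.65 = 33.02°;  2α = 66.05°
n_0 = (+0.9755, -0.2200)
n_1 = (+0.9209, +0.3899)
n_2 = (+0.0434, +0.9991)
n_3 = (-0.8871, +0.4616)
n_4 = (-0.9115, -0.4114)
n_5 = (-0.3371, -0.9415)
n_6 = (+0.3029, -0.9530)
n_7 = (+0.7827, -0.6223)
  (0,1): δ = 144.35°  ·
  (0,2): δ = 79.78°  ·
  (0,3): δ = 14.78°  ✓
  (0,4): δ = 37.00°  ✓
  (0,5): δ = 83.00°  ·
  (0,6): δ = 120.34°  ·
  (0,7): δ = 154.22°  ·
  (1,2): δ = 115.44°  ·
  (1,3): δ = 50.43°  ✓
  (1,4): δ = 1.35°  ✓
  (1,5): δ = 47.35°  ✓
  (1,6): δ = 84.68°  ·
  (1,7): δ = 118.57°  ·
  (2,3): δ = 115.00°  ·
  (2,4): δ = 63.22°  ✓
  (2,5): δ = 17.21°  ✓
  (2,6): δ = 20.12°  ✓
  (2,7): δ = 54.00°  ✓
  (3,4): δ = 128.22°  ·
  (3,5): δ = 82.22°  ·
  (3,6): δ = 44.88°  ✓
  (3,7): δ = 11.00°  ✓
  (4,5): δ = 133.99°  ·
  (4,6): δ = 96.66°  ·
  (4,7): δ = 62.78°  ✓
  (5,6): δ = 142.67°  ·
  (5,7): δ = 108.78°  ·
  (6,7): δ = 146.12°  ·
antipodal pairs: 12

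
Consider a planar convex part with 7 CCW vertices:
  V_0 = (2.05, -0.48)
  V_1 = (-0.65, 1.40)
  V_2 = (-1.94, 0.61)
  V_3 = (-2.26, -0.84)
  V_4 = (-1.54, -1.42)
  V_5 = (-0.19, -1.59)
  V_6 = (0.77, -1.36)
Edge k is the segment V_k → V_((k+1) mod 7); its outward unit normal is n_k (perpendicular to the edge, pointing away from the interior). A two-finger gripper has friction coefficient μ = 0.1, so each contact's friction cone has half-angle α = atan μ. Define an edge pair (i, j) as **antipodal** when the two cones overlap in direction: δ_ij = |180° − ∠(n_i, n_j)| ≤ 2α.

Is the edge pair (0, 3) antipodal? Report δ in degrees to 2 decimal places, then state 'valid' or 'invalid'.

α = atan 0.1 = 5.71°;  2α = 11.42°
edge 0: e_0 = (-2.70, +1.88);  n_0 = (+0.5714, +0.8207)
edge 3: e_3 = (+0.72, -0.58);  n_3 = (-0.6273, -0.7788)
∠(n_0, n_3) = 176.00°
δ = |180° − 176.00°| = 4.00°
4.00° ≤ 2α = 11.42°  →  valid

δ = 4.00°, valid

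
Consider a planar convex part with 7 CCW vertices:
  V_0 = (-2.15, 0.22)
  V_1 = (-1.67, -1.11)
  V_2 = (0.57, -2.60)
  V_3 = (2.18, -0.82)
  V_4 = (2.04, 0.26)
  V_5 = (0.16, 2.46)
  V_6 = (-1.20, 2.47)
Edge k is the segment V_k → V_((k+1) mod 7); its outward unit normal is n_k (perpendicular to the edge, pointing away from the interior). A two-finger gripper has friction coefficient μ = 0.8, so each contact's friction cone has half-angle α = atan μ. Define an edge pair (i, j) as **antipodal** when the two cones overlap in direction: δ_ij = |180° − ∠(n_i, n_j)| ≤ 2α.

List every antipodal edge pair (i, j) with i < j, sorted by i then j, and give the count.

α = atan 0.8 = 38.66°;  2α = 77.32°
n_0 = (-0.9406, -0.3395)
n_1 = (-0.5538, -0.8326)
n_2 = (+0.7416, -0.6708)
n_3 = (+0.9917, +0.1286)
n_4 = (+0.7602, +0.6497)
n_5 = (+0.0074, +1.0000)
n_6 = (-0.9212, +0.3890)
  (0,1): δ = 143.48°  ·
  (0,2): δ = 61.97°  ✓
  (0,3): δ = 12.46°  ✓
  (0,4): δ = 20.67°  ✓
  (0,5): δ = 69.73°  ✓
  (0,6): δ = 137.26°  ·
  (1,2): δ = 98.50°  ·
  (1,3): δ = 48.98°  ✓
  (1,4): δ = 15.85°  ✓
  (1,5): δ = 33.21°  ✓
  (1,6): δ = 100.74°  ·
  (2,3): δ = 130.48°  ·
  (2,4): δ = 97.36°  ·
  (2,5): δ = 48.29°  ✓
  (2,6): δ = 19.24°  ✓
  (3,4): δ = 146.87°  ·
  (3,5): δ = 97.81°  ·
  (3,6): δ = 30.28°  ✓
  (4,5): δ = 130.94°  ·
  (4,6): δ = 63.41°  ✓
  (5,6): δ = 112.47°  ·
antipodal pairs: 11

count = 11; pairs: (0,2), (0,3), (0,4), (0,5), (1,3), (1,4), (1,5), (2,5), (2,6), (3,6), (4,6)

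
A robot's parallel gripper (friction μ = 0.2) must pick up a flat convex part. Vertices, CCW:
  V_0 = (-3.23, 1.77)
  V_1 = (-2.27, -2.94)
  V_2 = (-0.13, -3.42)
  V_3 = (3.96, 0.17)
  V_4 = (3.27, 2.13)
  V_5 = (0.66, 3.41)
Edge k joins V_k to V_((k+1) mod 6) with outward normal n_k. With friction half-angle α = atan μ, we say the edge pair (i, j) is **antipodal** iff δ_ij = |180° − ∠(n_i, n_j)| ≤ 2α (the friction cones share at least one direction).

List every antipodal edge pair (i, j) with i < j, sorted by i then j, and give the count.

α = atan 0.2 = 11.31°;  2α = 22.62°
n_0 = (-0.9799, -0.1997)
n_1 = (-0.2189, -0.9758)
n_2 = (+0.6597, -0.7516)
n_3 = (+0.9433, +0.3321)
n_4 = (+0.4403, +0.8978)
n_5 = (-0.3885, +0.9215)
  (0,1): δ = 114.16°  ·
  (0,2): δ = 60.25°  ·
  (0,3): δ = 7.87°  ✓
  (0,4): δ = 52.36°  ·
  (0,5): δ = 101.34°  ·
  (1,2): δ = 126.08°  ·
  (1,3): δ = 57.96°  ·
  (1,4): δ = 13.48°  ✓
  (1,5): δ = 35.50°  ·
  (2,3): δ = 111.88°  ·
  (2,4): δ = 67.40°  ·
  (2,5): δ = 18.42°  ✓
  (3,4): δ = 135.52°  ·
  (3,5): δ = 86.53°  ·
  (4,5): δ = 131.02°  ·
antipodal pairs: 3

count = 3; pairs: (0,3), (1,4), (2,5)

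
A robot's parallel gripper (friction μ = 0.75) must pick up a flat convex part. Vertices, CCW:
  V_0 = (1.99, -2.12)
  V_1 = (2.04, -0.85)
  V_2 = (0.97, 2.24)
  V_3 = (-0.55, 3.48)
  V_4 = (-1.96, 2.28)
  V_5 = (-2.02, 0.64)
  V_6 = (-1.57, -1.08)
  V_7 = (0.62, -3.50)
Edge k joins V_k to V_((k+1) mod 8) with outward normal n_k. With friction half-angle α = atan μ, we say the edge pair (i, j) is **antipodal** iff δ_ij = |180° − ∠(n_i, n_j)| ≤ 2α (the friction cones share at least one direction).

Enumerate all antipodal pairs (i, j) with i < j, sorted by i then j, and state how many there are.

count = 14; pairs: (0,3), (0,4), (0,5), (0,6), (1,3), (1,4), (1,5), (1,6), (2,4), (2,5), (2,6), (3,7), (4,7), (5,7)

α = atan 0.75 = 36.87°;  2α = 73.74°
n_0 = (+0.9992, -0.0393)
n_1 = (+0.9449, +0.3272)
n_2 = (+0.6321, +0.7749)
n_3 = (-0.6481, +0.7615)
n_4 = (-0.9993, +0.0366)
n_5 = (-0.9674, -0.2531)
n_6 = (-0.7415, -0.6710)
n_7 = (+0.7097, -0.7045)
  (0,1): δ = 158.65°  ·
  (0,2): δ = 126.95°  ·
  (0,3): δ = 47.35°  ✓
  (0,4): δ = 0.16°  ✓
  (0,5): δ = 16.92°  ✓
  (0,6): δ = 44.40°  ✓
  (0,7): δ = 137.46°  ·
  (1,2): δ = 148.31°  ·
  (1,3): δ = 68.70°  ✓
  (1,4): δ = 21.20°  ✓
  (1,5): δ = 4.44°  ✓
  (1,6): δ = 23.04°  ✓
  (1,7): δ = 116.11°  ·
  (2,3): δ = 100.39°  ·
  (2,4): δ = 52.89°  ✓
  (2,5): δ = 36.13°  ✓
  (2,6): δ = 8.65°  ✓
  (2,7): δ = 84.42°  ·
  (3,4): δ = 132.50°  ·
  (3,5): δ = 115.74°  ·
  (3,6): δ = 88.26°  ·
  (3,7): δ = 4.81°  ✓
  (4,5): δ = 163.24°  ·
  (4,6): δ = 135.76°  ·
  (4,7): δ = 42.70°  ✓
  (5,6): δ = 152.52°  ·
  (5,7): δ = 59.45°  ✓
  (6,7): δ = 86.94°  ·
antipodal pairs: 14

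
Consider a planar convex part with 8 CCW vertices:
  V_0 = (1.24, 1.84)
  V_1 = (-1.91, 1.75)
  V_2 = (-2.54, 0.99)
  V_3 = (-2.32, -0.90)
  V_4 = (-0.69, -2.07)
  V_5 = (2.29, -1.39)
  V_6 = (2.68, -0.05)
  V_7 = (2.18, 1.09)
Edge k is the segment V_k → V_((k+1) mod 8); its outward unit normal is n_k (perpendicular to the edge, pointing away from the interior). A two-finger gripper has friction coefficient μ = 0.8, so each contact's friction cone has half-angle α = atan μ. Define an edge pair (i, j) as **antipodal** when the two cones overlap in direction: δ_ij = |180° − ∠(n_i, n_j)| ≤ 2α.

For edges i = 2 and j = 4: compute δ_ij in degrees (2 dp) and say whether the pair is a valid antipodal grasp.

δ = 83.79°, invalid

α = atan 0.8 = 38.66°;  2α = 77.32°
edge 2: e_2 = (+0.22, -1.89);  n_2 = (-0.9933, -0.1156)
edge 4: e_4 = (+2.98, +0.68);  n_4 = (+0.2225, -0.9749)
∠(n_2, n_4) = 96.21°
δ = |180° − 96.21°| = 83.79°
83.79° > 2α = 77.32°  →  invalid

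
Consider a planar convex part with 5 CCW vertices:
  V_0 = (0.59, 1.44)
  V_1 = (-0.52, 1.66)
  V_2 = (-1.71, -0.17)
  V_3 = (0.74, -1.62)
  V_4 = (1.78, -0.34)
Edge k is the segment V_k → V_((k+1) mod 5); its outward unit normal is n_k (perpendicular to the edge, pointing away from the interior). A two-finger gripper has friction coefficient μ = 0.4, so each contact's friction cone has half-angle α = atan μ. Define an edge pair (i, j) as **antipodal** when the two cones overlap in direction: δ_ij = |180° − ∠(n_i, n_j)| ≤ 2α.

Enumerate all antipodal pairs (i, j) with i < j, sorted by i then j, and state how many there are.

α = atan 0.4 = 21.80°;  2α = 43.60°
n_0 = (+0.1944, +0.9809)
n_1 = (-0.8383, +0.5451)
n_2 = (-0.5093, -0.8606)
n_3 = (+0.7761, -0.6306)
n_4 = (+0.8313, +0.5558)
  (0,1): δ = 111.82°  ·
  (0,2): δ = 19.41°  ✓
  (0,3): δ = 62.12°  ·
  (0,4): δ = 134.97°  ·
  (1,2): δ = 87.58°  ·
  (1,3): δ = 6.06°  ✓
  (1,4): δ = 66.80°  ·
  (2,3): δ = 98.48°  ·
  (2,4): δ = 25.62°  ✓
  (3,4): δ = 107.14°  ·
antipodal pairs: 3

count = 3; pairs: (0,2), (1,3), (2,4)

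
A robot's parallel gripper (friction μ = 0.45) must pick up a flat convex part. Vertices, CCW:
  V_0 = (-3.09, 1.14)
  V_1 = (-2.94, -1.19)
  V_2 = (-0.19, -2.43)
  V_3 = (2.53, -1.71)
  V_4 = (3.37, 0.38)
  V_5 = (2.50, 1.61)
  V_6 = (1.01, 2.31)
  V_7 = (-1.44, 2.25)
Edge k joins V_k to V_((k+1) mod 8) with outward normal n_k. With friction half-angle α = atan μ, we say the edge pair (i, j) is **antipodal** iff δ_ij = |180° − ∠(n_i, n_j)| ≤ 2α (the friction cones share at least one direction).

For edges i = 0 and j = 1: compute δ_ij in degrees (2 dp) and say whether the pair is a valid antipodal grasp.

α = atan 0.45 = 24.23°;  2α = 48.46°
edge 0: e_0 = (+0.15, -2.33);  n_0 = (-0.9979, -0.0642)
edge 1: e_1 = (+2.75, -1.24);  n_1 = (-0.4111, -0.9116)
∠(n_0, n_1) = 62.05°
δ = |180° − 62.05°| = 117.95°
117.95° > 2α = 48.46°  →  invalid

δ = 117.95°, invalid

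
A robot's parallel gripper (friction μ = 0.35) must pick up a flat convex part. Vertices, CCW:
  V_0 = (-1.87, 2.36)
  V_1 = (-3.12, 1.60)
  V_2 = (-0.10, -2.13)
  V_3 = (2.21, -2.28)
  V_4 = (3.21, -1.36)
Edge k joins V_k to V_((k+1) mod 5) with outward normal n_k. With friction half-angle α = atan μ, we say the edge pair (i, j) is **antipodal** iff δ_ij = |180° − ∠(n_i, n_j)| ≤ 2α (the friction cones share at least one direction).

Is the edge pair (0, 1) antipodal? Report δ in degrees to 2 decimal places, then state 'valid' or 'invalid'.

α = atan 0.35 = 19.29°;  2α = 38.58°
edge 0: e_0 = (-1.25, -0.76);  n_0 = (-0.5195, +0.8545)
edge 1: e_1 = (+3.02, -3.73);  n_1 = (-0.7772, -0.6293)
∠(n_0, n_1) = 97.70°
δ = |180° − 97.70°| = 82.30°
82.30° > 2α = 38.58°  →  invalid

δ = 82.30°, invalid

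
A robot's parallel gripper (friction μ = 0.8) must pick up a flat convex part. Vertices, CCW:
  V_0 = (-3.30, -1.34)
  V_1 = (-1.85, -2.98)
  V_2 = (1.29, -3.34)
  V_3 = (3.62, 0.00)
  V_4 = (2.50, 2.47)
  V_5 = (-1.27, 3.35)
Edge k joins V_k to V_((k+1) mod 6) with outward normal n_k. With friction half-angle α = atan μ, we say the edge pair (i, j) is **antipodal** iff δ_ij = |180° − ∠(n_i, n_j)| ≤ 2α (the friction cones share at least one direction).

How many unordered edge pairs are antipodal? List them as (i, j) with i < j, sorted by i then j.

α = atan 0.8 = 38.66°;  2α = 77.32°
n_0 = (-0.7492, -0.6624)
n_1 = (-0.1139, -0.9935)
n_2 = (+0.8202, -0.5721)
n_3 = (+0.9107, +0.4130)
n_4 = (+0.2273, +0.9738)
n_5 = (-0.9177, +0.3972)
  (0,1): δ = 138.02°  ·
  (0,2): δ = 76.38°  ✓
  (0,3): δ = 17.09°  ✓
  (0,4): δ = 35.38°  ✓
  (0,5): δ = 115.11°  ·
  (1,2): δ = 118.36°  ·
  (1,3): δ = 59.07°  ✓
  (1,4): δ = 6.60°  ✓
  (1,5): δ = 73.14°  ✓
  (2,3): δ = 120.71°  ·
  (2,4): δ = 68.24°  ✓
  (2,5): δ = 11.50°  ✓
  (3,4): δ = 127.53°  ·
  (3,5): δ = 47.80°  ✓
  (4,5): δ = 100.27°  ·
antipodal pairs: 9

count = 9; pairs: (0,2), (0,3), (0,4), (1,3), (1,4), (1,5), (2,4), (2,5), (3,5)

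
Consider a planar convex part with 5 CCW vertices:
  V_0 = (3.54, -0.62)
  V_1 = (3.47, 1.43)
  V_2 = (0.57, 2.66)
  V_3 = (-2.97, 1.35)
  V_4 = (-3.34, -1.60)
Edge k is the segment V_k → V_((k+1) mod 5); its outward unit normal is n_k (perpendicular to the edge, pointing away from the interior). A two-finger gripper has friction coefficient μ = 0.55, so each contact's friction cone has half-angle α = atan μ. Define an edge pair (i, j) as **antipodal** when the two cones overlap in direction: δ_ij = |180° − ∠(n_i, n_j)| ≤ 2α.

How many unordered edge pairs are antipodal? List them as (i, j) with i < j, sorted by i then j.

α = atan 0.55 = 28.81°;  2α = 57.62°
n_0 = (+0.9994, +0.0341)
n_1 = (+0.3905, +0.9206)
n_2 = (-0.3471, +0.9378)
n_3 = (-0.9922, +0.1244)
n_4 = (+0.1410, -0.9900)
  (0,1): δ = 114.94°  ·
  (0,2): δ = 71.65°  ·
  (0,3): δ = 9.10°  ✓
  (0,4): δ = 96.15°  ·
  (1,2): δ = 136.71°  ·
  (1,3): δ = 74.17°  ·
  (1,4): δ = 31.09°  ✓
  (2,3): δ = 117.46°  ·
  (2,4): δ = 12.20°  ✓
  (3,4): δ = 74.74°  ·
antipodal pairs: 3

count = 3; pairs: (0,3), (1,4), (2,4)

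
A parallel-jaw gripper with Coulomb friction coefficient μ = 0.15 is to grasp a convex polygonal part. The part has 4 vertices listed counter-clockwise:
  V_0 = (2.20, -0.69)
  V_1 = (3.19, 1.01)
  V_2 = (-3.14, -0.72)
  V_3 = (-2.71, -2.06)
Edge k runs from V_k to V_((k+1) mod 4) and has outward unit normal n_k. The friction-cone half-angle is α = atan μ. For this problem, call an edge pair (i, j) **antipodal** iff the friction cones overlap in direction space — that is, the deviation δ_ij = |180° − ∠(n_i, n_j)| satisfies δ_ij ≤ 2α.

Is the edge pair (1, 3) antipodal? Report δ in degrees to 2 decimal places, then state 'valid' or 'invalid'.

α = atan 0.15 = 8.53°;  2α = 17.06°
edge 1: e_1 = (-6.33, -1.73);  n_1 = (-0.2636, +0.9646)
edge 3: e_3 = (+4.91, +1.37);  n_3 = (+0.2688, -0.9632)
∠(n_1, n_3) = 179.70°
δ = |180° − 179.70°| = 0.30°
0.30° ≤ 2α = 17.06°  →  valid

δ = 0.30°, valid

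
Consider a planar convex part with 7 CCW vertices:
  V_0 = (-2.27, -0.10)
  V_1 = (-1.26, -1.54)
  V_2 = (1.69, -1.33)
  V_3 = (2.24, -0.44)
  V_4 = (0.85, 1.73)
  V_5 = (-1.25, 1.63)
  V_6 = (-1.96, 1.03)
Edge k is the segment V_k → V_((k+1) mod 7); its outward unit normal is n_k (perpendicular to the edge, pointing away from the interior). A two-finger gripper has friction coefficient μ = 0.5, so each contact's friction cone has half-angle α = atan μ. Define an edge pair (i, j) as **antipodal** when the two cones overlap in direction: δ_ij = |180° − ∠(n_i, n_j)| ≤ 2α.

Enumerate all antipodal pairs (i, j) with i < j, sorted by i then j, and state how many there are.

count = 6; pairs: (0,3), (1,4), (1,5), (2,5), (2,6), (3,6)

α = atan 0.5 = 26.57°;  2α = 53.13°
n_0 = (-0.8187, -0.5742)
n_1 = (+0.0710, -0.9975)
n_2 = (+0.8507, -0.5257)
n_3 = (+0.8421, +0.5394)
n_4 = (-0.0476, +0.9989)
n_5 = (-0.6455, +0.7638)
n_6 = (-0.9644, +0.2646)
  (0,1): δ = 120.97°  ·
  (0,2): δ = 66.76°  ·
  (0,3): δ = 2.40°  ✓
  (0,4): δ = 57.68°  ·
  (0,5): δ = 95.15°  ·
  (0,6): δ = 129.61°  ·
  (1,2): δ = 125.79°  ·
  (1,3): δ = 61.43°  ·
  (1,4): δ = 1.35°  ✓
  (1,5): δ = 36.13°  ✓
  (1,6): δ = 70.59°  ·
  (2,3): δ = 115.64°  ·
  (2,4): δ = 55.56°  ·
  (2,5): δ = 18.08°  ✓
  (2,6): δ = 16.37°  ✓
  (3,4): δ = 119.92°  ·
  (3,5): δ = 82.44°  ·
  (3,6): δ = 47.98°  ✓
  (4,5): δ = 142.53°  ·
  (4,6): δ = 108.07°  ·
  (5,6): δ = 145.54°  ·
antipodal pairs: 6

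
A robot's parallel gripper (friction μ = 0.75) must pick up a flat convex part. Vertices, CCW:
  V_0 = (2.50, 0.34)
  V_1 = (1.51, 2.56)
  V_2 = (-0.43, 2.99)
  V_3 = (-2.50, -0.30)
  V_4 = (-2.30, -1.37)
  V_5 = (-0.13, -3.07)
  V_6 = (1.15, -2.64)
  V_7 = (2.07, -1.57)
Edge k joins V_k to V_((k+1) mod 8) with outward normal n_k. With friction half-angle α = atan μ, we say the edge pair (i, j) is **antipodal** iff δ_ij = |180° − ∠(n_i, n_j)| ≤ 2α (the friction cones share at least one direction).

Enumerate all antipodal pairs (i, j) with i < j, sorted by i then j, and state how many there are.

count = 13; pairs: (0,2), (0,3), (0,4), (1,3), (1,4), (1,5), (1,6), (2,5), (2,6), (2,7), (3,6), (3,7), (4,7)

α = atan 0.75 = 36.87°;  2α = 73.74°
n_0 = (+0.9133, +0.4073)
n_1 = (+0.2164, +0.9763)
n_2 = (-0.8464, +0.5325)
n_3 = (-0.9830, -0.1837)
n_4 = (-0.6167, -0.7872)
n_5 = (+0.3184, -0.9479)
n_6 = (+0.7583, -0.6520)
n_7 = (+0.9756, -0.2196)
  (0,1): δ = 126.53°  ·
  (0,2): δ = 56.21°  ✓
  (0,3): δ = 13.45°  ✓
  (0,4): δ = 27.89°  ✓
  (0,5): δ = 84.53°  ·
  (0,6): δ = 115.28°  ·
  (0,7): δ = 143.28°  ·
  (1,2): δ = 109.68°  ·
  (1,3): δ = 66.92°  ✓
  (1,4): δ = 25.58°  ✓
  (1,5): δ = 31.07°  ✓
  (1,6): δ = 61.81°  ✓
  (1,7): δ = 89.81°  ·
  (2,3): δ = 137.24°  ·
  (2,4): δ = 95.90°  ·
  (2,5): δ = 39.25°  ✓
  (2,6): δ = 8.51°  ✓
  (2,7): δ = 19.49°  ✓
  (3,4): δ = 138.66°  ·
  (3,5): δ = 82.02°  ·
  (3,6): δ = 51.28°  ✓
  (3,7): δ = 23.27°  ✓
  (4,5): δ = 123.36°  ·
  (4,6): δ = 92.61°  ·
  (4,7): δ = 64.61°  ✓
  (5,6): δ = 149.26°  ·
  (5,7): δ = 121.26°  ·
  (6,7): δ = 152.00°  ·
antipodal pairs: 13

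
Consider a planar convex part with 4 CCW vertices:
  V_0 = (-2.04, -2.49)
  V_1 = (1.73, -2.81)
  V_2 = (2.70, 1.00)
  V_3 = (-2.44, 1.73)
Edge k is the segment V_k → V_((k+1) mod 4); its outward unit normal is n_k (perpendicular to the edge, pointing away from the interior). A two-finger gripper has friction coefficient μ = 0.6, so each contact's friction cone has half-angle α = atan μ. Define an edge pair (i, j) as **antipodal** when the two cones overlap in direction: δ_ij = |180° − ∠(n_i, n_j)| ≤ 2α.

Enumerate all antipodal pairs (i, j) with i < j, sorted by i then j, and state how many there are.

count = 2; pairs: (0,2), (1,3)

α = atan 0.6 = 30.96°;  2α = 61.93°
n_0 = (-0.0846, -0.9964)
n_1 = (+0.9691, -0.2467)
n_2 = (+0.1406, +0.9901)
n_3 = (-0.9955, -0.0944)
  (0,1): δ = 99.43°  ·
  (0,2): δ = 3.23°  ✓
  (0,3): δ = 100.27°  ·
  (1,2): δ = 83.80°  ·
  (1,3): δ = 19.70°  ✓
  (2,3): δ = 76.50°  ·
antipodal pairs: 2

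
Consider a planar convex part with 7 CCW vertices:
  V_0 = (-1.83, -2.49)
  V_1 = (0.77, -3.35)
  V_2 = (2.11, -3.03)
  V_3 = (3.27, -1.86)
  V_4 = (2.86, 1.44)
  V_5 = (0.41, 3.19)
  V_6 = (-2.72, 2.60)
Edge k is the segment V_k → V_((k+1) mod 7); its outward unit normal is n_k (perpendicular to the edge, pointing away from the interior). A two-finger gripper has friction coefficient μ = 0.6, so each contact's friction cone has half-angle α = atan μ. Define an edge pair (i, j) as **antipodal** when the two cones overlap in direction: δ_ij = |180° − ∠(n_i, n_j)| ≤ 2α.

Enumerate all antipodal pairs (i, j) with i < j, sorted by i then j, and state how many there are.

α = atan 0.6 = 30.96°;  2α = 61.93°
n_0 = (-0.3140, -0.9494)
n_1 = (+0.2323, -0.9727)
n_2 = (+0.7101, -0.7041)
n_3 = (+0.9924, +0.1233)
n_4 = (+0.5812, +0.8137)
n_5 = (-0.1852, +0.9827)
n_6 = (-0.9851, -0.1722)
  (0,1): δ = 148.27°  ·
  (0,2): δ = 116.45°  ·
  (0,3): δ = 64.62°  ·
  (0,4): δ = 17.24°  ✓
  (0,5): δ = 28.98°  ✓
  (0,6): δ = 118.22°  ·
  (1,2): δ = 148.19°  ·
  (1,3): δ = 96.35°  ·
  (1,4): δ = 48.97°  ✓
  (1,5): δ = 2.76°  ✓
  (1,6): δ = 86.49°  ·
  (2,3): δ = 128.16°  ·
  (2,4): δ = 80.78°  ·
  (2,5): δ = 34.57°  ✓
  (2,6): δ = 54.67°  ✓
  (3,4): δ = 132.62°  ·
  (3,5): δ = 86.41°  ·
  (3,6): δ = 2.84°  ✓
  (4,5): δ = 133.79°  ·
  (4,6): δ = 44.54°  ✓
  (5,6): δ = 90.76°  ·
antipodal pairs: 8

count = 8; pairs: (0,4), (0,5), (1,4), (1,5), (2,5), (2,6), (3,6), (4,6)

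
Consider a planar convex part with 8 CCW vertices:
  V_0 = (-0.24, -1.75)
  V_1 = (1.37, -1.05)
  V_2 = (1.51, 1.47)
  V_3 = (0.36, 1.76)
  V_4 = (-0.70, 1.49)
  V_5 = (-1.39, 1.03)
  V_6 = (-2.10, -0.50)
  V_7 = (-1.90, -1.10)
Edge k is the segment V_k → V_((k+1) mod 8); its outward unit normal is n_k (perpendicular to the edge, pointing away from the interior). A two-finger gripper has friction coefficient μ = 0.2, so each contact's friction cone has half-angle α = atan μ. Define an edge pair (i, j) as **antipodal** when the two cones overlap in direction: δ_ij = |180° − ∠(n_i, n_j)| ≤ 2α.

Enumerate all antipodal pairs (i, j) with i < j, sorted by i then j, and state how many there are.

count = 5; pairs: (0,3), (0,4), (1,5), (1,6), (2,7)

α = atan 0.2 = 11.31°;  2α = 22.62°
n_0 = (+0.3987, -0.9171)
n_1 = (+0.9985, -0.0555)
n_2 = (+0.2445, +0.9696)
n_3 = (-0.2468, +0.9691)
n_4 = (-0.5547, +0.8321)
n_5 = (-0.9071, +0.4209)
n_6 = (-0.9487, -0.3162)
n_7 = (-0.3646, -0.9312)
  (0,1): δ = 116.68°  ·
  (0,2): δ = 37.65°  ·
  (0,3): δ = 9.21°  ✓
  (0,4): δ = 10.19°  ✓
  (0,5): δ = 41.61°  ·
  (0,6): δ = 84.94°  ·
  (0,7): δ = 135.12°  ·
  (1,2): δ = 100.97°  ·
  (1,3): δ = 72.53°  ·
  (1,4): δ = 53.13°  ·
  (1,5): δ = 21.71°  ✓
  (1,6): δ = 21.61°  ✓
  (1,7): δ = 71.80°  ·
  (2,3): δ = 151.56°  ·
  (2,4): δ = 132.16°  ·
  (2,5): δ = 100.74°  ·
  (2,6): δ = 57.41°  ·
  (2,7): δ = 7.23°  ✓
  (3,4): δ = 160.60°  ·
  (3,5): δ = 129.18°  ·
  (3,6): δ = 85.86°  ·
  (3,7): δ = 35.67°  ·
  (4,5): δ = 148.58°  ·
  (4,6): δ = 105.26°  ·
  (4,7): δ = 55.07°  ·
  (5,6): δ = 136.67°  ·
  (5,7): δ = 86.49°  ·
  (6,7): δ = 129.82°  ·
antipodal pairs: 5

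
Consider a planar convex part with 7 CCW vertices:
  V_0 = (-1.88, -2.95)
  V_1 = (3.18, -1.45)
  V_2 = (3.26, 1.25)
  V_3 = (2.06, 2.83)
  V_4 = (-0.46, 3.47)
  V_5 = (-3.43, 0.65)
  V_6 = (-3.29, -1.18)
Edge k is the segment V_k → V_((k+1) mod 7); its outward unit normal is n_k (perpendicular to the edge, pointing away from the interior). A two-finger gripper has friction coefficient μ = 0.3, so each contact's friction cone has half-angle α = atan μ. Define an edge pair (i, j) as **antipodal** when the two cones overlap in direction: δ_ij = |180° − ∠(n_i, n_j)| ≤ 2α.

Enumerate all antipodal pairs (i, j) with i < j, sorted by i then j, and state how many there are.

α = atan 0.3 = 16.70°;  2α = 33.40°
n_0 = (+0.2842, -0.9588)
n_1 = (+0.9996, -0.0296)
n_2 = (+0.7964, +0.6048)
n_3 = (+0.2462, +0.9692)
n_4 = (-0.6886, +0.7252)
n_5 = (-0.9971, -0.0763)
n_6 = (-0.7822, -0.6231)
  (0,1): δ = 108.21°  ·
  (0,2): δ = 69.30°  ·
  (0,3): δ = 30.76°  ✓
  (0,4): δ = 27.00°  ✓
  (0,5): δ = 77.86°  ·
  (0,6): δ = 112.03°  ·
  (1,2): δ = 141.09°  ·
  (1,3): δ = 102.55°  ·
  (1,4): δ = 44.79°  ·
  (1,5): δ = 6.07°  ✓
  (1,6): δ = 40.24°  ·
  (2,3): δ = 141.47°  ·
  (2,4): δ = 83.70°  ·
  (2,5): δ = 32.84°  ✓
  (2,6): δ = 1.32°  ✓
  (3,4): δ = 122.23°  ·
  (3,5): δ = 71.38°  ·
  (3,6): δ = 37.21°  ·
  (4,5): δ = 129.14°  ·
  (4,6): δ = 94.97°  ·
  (5,6): δ = 145.83°  ·
antipodal pairs: 5

count = 5; pairs: (0,3), (0,4), (1,5), (2,5), (2,6)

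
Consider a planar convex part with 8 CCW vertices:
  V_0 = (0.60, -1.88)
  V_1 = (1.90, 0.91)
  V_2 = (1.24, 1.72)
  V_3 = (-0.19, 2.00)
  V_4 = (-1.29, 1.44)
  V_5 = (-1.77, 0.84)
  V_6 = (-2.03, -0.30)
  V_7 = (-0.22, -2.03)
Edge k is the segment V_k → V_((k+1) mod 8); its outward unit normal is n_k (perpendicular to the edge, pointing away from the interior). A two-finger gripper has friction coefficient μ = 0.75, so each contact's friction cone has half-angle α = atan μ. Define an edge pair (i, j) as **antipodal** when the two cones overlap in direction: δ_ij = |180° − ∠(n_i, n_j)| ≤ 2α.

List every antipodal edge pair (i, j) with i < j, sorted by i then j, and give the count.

α = atan 0.75 = 36.87°;  2α = 73.74°
n_0 = (+0.9064, -0.4224)
n_1 = (+0.7752, +0.6317)
n_2 = (+0.1922, +0.9814)
n_3 = (-0.4537, +0.8912)
n_4 = (-0.7809, +0.6247)
n_5 = (-0.9750, +0.2224)
n_6 = (-0.6910, -0.7229)
n_7 = (+0.1799, -0.9837)
  (0,1): δ = 115.84°  ·
  (0,2): δ = 76.10°  ·
  (0,3): δ = 38.04°  ✓
  (0,4): δ = 13.68°  ✓
  (0,5): δ = 12.14°  ✓
  (0,6): δ = 71.28°  ✓
  (0,7): δ = 125.35°  ·
  (1,2): δ = 140.25°  ·
  (1,3): δ = 102.19°  ·
  (1,4): δ = 77.83°  ·
  (1,5): δ = 52.02°  ✓
  (1,6): δ = 7.12°  ✓
  (1,7): δ = 61.19°  ✓
  (2,3): δ = 141.94°  ·
  (2,4): δ = 117.58°  ·
  (2,5): δ = 91.77°  ·
  (2,6): δ = 32.63°  ✓
  (2,7): δ = 21.44°  ✓
  (3,4): δ = 155.64°  ·
  (3,5): δ = 129.83°  ·
  (3,6): δ = 70.69°  ✓
  (3,7): δ = 16.61°  ✓
  (4,5): δ = 154.19°  ·
  (4,6): δ = 95.05°  ·
  (4,7): δ = 40.97°  ✓
  (5,6): δ = 120.86°  ·
  (5,7): δ = 66.79°  ✓
  (6,7): δ = 125.93°  ·
antipodal pairs: 13

count = 13; pairs: (0,3), (0,4), (0,5), (0,6), (1,5), (1,6), (1,7), (2,6), (2,7), (3,6), (3,7), (4,7), (5,7)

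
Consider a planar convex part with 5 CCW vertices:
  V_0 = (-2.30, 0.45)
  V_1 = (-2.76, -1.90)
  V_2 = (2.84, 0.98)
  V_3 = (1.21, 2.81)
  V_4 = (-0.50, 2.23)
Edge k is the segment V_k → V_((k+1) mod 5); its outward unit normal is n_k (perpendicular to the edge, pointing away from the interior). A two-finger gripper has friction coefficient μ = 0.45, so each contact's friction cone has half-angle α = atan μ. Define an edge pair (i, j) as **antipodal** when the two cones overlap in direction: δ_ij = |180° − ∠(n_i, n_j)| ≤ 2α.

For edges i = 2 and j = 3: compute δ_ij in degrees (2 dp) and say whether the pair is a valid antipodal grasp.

δ = 112.96°, invalid

α = atan 0.45 = 24.23°;  2α = 48.46°
edge 2: e_2 = (-1.63, +1.83);  n_2 = (+0.7467, +0.6651)
edge 3: e_3 = (-1.71, -0.58);  n_3 = (-0.3212, +0.9470)
∠(n_2, n_3) = 67.04°
δ = |180° − 67.04°| = 112.96°
112.96° > 2α = 48.46°  →  invalid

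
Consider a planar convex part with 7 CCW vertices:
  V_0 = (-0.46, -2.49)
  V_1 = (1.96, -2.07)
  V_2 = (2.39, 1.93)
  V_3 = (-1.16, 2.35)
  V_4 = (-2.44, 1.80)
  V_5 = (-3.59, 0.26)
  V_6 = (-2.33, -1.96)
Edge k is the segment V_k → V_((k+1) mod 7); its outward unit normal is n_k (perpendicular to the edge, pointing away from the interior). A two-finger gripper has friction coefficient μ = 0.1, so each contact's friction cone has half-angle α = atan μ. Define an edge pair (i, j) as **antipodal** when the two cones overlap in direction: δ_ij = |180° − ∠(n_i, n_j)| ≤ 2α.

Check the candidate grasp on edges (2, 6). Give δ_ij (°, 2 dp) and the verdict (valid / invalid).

δ = 9.08°, valid

α = atan 0.1 = 5.71°;  2α = 11.42°
edge 2: e_2 = (-3.55, +0.42);  n_2 = (+0.1175, +0.9931)
edge 6: e_6 = (+1.87, -0.53);  n_6 = (-0.2727, -0.9621)
∠(n_2, n_6) = 170.92°
δ = |180° − 170.92°| = 9.08°
9.08° ≤ 2α = 11.42°  →  valid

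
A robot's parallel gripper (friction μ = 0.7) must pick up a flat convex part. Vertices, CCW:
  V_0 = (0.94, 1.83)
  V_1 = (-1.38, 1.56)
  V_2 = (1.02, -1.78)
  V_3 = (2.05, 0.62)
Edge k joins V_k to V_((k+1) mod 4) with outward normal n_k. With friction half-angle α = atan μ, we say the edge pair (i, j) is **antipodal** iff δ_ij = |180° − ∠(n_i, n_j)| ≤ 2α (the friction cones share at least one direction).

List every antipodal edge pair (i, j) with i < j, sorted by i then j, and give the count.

α = atan 0.7 = 34.99°;  2α = 69.98°
n_0 = (-0.1156, +0.9933)
n_1 = (-0.8121, -0.5835)
n_2 = (+0.9189, -0.3944)
n_3 = (+0.7369, +0.6760)
  (0,1): δ = 60.94°  ✓
  (0,2): δ = 60.13°  ✓
  (0,3): δ = 125.89°  ·
  (1,2): δ = 58.93°  ✓
  (1,3): δ = 6.83°  ✓
  (2,3): δ = 114.24°  ·
antipodal pairs: 4

count = 4; pairs: (0,1), (0,2), (1,2), (1,3)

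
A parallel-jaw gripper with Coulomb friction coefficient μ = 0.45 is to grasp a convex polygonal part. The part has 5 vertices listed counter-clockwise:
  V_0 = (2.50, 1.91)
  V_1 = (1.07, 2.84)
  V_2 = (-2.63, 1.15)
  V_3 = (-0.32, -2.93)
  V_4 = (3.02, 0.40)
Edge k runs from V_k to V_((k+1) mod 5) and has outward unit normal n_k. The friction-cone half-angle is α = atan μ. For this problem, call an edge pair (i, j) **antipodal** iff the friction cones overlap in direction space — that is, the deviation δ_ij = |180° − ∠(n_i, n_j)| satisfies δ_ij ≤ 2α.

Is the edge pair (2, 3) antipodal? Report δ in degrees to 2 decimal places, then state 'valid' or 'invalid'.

δ = 74.60°, invalid

α = atan 0.45 = 24.23°;  2α = 48.46°
edge 2: e_2 = (+2.31, -4.08);  n_2 = (-0.8702, -0.4927)
edge 3: e_3 = (+3.34, +3.33);  n_3 = (+0.7060, -0.7082)
∠(n_2, n_3) = 105.40°
δ = |180° − 105.40°| = 74.60°
74.60° > 2α = 48.46°  →  invalid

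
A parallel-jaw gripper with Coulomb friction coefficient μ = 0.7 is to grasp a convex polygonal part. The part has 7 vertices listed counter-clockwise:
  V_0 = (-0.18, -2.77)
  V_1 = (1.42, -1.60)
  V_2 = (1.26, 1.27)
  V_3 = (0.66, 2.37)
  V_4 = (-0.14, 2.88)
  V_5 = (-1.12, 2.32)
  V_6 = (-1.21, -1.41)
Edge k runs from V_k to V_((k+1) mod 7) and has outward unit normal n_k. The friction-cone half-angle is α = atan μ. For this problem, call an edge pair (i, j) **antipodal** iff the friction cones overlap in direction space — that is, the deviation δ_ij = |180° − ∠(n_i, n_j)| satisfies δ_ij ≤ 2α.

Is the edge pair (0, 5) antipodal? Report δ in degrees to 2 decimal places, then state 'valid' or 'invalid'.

δ = 52.44°, valid

α = atan 0.7 = 34.99°;  2α = 69.98°
edge 0: e_0 = (+1.60, +1.17);  n_0 = (+0.5903, -0.8072)
edge 5: e_5 = (-0.09, -3.73);  n_5 = (-0.9997, +0.0241)
∠(n_0, n_5) = 127.56°
δ = |180° − 127.56°| = 52.44°
52.44° ≤ 2α = 69.98°  →  valid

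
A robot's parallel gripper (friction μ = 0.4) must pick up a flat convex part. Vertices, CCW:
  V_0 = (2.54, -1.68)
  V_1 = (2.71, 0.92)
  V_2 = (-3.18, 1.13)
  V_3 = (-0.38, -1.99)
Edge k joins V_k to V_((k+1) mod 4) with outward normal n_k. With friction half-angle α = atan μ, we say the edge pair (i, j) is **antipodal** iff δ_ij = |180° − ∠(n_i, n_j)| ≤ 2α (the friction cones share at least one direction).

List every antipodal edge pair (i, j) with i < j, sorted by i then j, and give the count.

α = atan 0.4 = 21.80°;  2α = 43.60°
n_0 = (+0.9979, -0.0652)
n_1 = (+0.0356, +0.9994)
n_2 = (-0.7442, -0.6679)
n_3 = (+0.1056, -0.9944)
  (0,1): δ = 88.30°  ·
  (0,2): δ = 45.65°  ·
  (0,3): δ = 99.80°  ·
  (1,2): δ = 46.05°  ·
  (1,3): δ = 8.10°  ✓
  (2,3): δ = 125.85°  ·
antipodal pairs: 1

count = 1; pairs: (1,3)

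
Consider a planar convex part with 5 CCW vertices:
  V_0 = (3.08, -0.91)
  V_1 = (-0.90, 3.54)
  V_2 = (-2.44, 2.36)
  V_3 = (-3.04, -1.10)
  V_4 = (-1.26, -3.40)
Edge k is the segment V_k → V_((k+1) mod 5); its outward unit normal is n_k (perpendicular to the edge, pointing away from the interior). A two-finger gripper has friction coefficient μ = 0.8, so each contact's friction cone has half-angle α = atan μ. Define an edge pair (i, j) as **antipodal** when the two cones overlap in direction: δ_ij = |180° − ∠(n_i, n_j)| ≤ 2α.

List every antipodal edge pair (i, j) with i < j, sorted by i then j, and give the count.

count = 4; pairs: (0,2), (0,3), (1,4), (2,4)

α = atan 0.8 = 38.66°;  2α = 77.32°
n_0 = (+0.7454, +0.6666)
n_1 = (-0.6082, +0.7938)
n_2 = (-0.9853, +0.1709)
n_3 = (-0.7908, -0.6120)
n_4 = (+0.4976, -0.8674)
  (0,1): δ = 94.35°  ·
  (0,2): δ = 51.65°  ✓
  (0,3): δ = 4.07°  ✓
  (0,4): δ = 78.04°  ·
  (1,2): δ = 137.30°  ·
  (1,3): δ = 89.72°  ·
  (1,4): δ = 7.62°  ✓
  (2,3): δ = 132.43°  ·
  (2,4): δ = 50.32°  ✓
  (3,4): δ = 97.89°  ·
antipodal pairs: 4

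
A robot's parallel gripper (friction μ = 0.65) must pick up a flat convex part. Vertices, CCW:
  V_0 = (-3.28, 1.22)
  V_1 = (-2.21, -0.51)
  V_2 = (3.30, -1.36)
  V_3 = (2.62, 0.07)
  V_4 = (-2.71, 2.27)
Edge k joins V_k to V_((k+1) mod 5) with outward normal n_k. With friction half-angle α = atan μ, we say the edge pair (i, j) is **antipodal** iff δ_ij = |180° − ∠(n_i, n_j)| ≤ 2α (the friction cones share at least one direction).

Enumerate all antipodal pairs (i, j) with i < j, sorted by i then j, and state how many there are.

α = atan 0.65 = 33.02°;  2α = 66.05°
n_0 = (-0.8505, -0.5260)
n_1 = (-0.1525, -0.9883)
n_2 = (+0.9031, +0.4294)
n_3 = (+0.3815, +0.9244)
n_4 = (-0.8789, +0.4771)
  (0,1): δ = 130.51°  ·
  (0,2): δ = 6.30°  ✓
  (0,3): δ = 35.83°  ✓
  (0,4): δ = 119.77°  ·
  (1,2): δ = 55.80°  ✓
  (1,3): δ = 13.66°  ✓
  (1,4): δ = 70.27°  ·
  (2,3): δ = 137.86°  ·
  (2,4): δ = 53.93°  ✓
  (3,4): δ = 96.07°  ·
antipodal pairs: 5

count = 5; pairs: (0,2), (0,3), (1,2), (1,3), (2,4)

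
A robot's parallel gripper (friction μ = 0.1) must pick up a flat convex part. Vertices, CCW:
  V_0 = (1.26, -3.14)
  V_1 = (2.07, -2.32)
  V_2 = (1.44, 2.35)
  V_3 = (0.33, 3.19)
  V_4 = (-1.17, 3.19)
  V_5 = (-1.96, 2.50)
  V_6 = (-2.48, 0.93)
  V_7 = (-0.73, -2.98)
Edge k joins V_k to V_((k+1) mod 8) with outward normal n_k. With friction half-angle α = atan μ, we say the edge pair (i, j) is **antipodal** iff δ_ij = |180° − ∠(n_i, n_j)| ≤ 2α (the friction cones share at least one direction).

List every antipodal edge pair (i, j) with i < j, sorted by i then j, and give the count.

count = 2; pairs: (0,4), (3,7)

α = atan 0.1 = 5.71°;  2α = 11.42°
n_0 = (+0.7114, -0.7028)
n_1 = (+0.9910, +0.1337)
n_2 = (+0.6034, +0.7974)
n_3 = (+0.0000, +1.0000)
n_4 = (-0.6578, +0.7532)
n_5 = (-0.9493, +0.3144)
n_6 = (-0.9127, -0.4085)
n_7 = (-0.0801, -0.9968)
  (0,1): δ = 127.67°  ·
  (0,2): δ = 82.47°  ·
  (0,3): δ = 45.35°  ·
  (0,4): δ = 4.22°  ✓
  (0,5): δ = 26.32°  ·
  (0,6): δ = 68.76°  ·
  (0,7): δ = 130.05°  ·
  (1,2): δ = 134.80°  ·
  (1,3): δ = 97.68°  ·
  (1,4): δ = 56.55°  ·
  (1,5): δ = 26.01°  ·
  (1,6): δ = 16.43°  ·
  (1,7): δ = 77.72°  ·
  (2,3): δ = 142.88°  ·
  (2,4): δ = 101.75°  ·
  (2,5): δ = 71.21°  ·
  (2,6): δ = 28.77°  ·
  (2,7): δ = 32.52°  ·
  (3,4): δ = 138.87°  ·
  (3,5): δ = 108.33°  ·
  (3,6): δ = 65.89°  ·
  (3,7): δ = 4.60°  ✓
  (4,5): δ = 149.46°  ·
  (4,6): δ = 107.02°  ·
  (4,7): δ = 45.73°  ·
  (5,6): δ = 137.56°  ·
  (5,7): δ = 76.27°  ·
  (6,7): δ = 118.71°  ·
antipodal pairs: 2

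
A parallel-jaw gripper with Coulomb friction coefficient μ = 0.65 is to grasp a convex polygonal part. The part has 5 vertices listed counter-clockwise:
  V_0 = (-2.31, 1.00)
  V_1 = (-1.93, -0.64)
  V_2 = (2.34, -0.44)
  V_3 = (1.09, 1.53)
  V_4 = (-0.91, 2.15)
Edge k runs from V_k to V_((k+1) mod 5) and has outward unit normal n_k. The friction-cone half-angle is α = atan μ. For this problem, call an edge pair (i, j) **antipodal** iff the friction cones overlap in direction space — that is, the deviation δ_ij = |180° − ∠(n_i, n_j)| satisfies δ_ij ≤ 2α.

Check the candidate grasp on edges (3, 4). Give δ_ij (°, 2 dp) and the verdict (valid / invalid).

α = atan 0.65 = 33.02°;  2α = 66.05°
edge 3: e_3 = (-2.00, +0.62);  n_3 = (+0.2961, +0.9552)
edge 4: e_4 = (-1.40, -1.15);  n_4 = (-0.6347, +0.7727)
∠(n_3, n_4) = 56.62°
δ = |180° − 56.62°| = 123.38°
123.38° > 2α = 66.05°  →  invalid

δ = 123.38°, invalid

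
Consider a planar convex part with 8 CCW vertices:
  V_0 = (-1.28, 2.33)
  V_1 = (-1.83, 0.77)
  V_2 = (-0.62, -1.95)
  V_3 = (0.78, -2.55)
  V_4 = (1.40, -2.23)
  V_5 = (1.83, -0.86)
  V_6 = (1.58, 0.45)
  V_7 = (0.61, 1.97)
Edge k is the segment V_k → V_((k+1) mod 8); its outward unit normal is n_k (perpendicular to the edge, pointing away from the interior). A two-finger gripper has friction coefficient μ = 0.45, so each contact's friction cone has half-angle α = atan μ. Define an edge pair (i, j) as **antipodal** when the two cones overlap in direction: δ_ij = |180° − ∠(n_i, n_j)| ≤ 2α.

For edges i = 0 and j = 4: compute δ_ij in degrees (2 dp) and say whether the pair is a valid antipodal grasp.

α = atan 0.45 = 24.23°;  2α = 48.46°
edge 0: e_0 = (-0.55, -1.56);  n_0 = (-0.9431, +0.3325)
edge 4: e_4 = (+0.43, +1.37);  n_4 = (+0.9541, -0.2995)
∠(n_0, n_4) = 178.00°
δ = |180° − 178.00°| = 2.00°
2.00° ≤ 2α = 48.46°  →  valid

δ = 2.00°, valid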